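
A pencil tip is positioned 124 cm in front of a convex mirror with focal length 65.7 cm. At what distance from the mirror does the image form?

For a convex mirror, f = -65.7 cm.
Mirror equation: 1/q = 1/f − 1/p = 1/(-65.70) − 1/(124) = -0.01522 − 0.008065 = -0.02329, so q = -42.9 cm.
The image is virtual, upright and reduced, behind the mirror.

42.9 cm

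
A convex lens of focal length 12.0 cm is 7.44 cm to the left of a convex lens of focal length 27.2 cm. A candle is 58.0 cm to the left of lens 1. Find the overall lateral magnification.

m = -0.203

Lens 1: 1/d_i1 = 1/(12.0) − 1/(58.0) = 0.06609, so d_i1 = 15.13 cm; m₁ = −d_i1/d_o1 = -0.2609.
d_o2 = 7.44 − (15.13) = -7.690 cm (virtual object).
Lens 2: 1/d_i2 = 1/(27.2) − 1/(-7.690) = 0.1668, so d_i2 = 5.995 cm; m₂ = −d_i2/d_o2 = +0.7796.
m = m₁·m₂ = (-0.2609)(+0.7796) = -0.203.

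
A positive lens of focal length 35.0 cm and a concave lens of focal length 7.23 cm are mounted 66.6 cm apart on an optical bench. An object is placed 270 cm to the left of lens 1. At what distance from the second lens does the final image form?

Lens 1: 1/d_i1 = 1/f₁ − 1/d_o1 = 1/(35.0) − 1/(270) = 0.02487, so d_i1 = 40.21 cm.
The intermediate image is 40.21 cm to the right of lens 1, which is 66.6 − (40.21) = 26.39 cm to the left of lens 2, so d_o2 = +26.39 cm.
Lens 2 is diverging, so f₂ = −7.23 cm.
Lens 2: 1/d_i2 = 1/f₂ − 1/d_o2 = 1/(-7.23) − 1/(26.39) = -0.1762, so d_i2 = -5.68 cm.
The final image is virtual, 5.68 cm to the left of lens 2 (overall magnification ≈ -0.032).

5.68 cm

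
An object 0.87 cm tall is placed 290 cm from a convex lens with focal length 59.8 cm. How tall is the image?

1/d_i = 1/f − 1/d_o = 1/(59.80) − 1/(290) = 0.01327, so d_i = 75.33 cm.
m = −d_i/d_o = -0.2598.
|h_i| = |m|·h_o = 0.2598 × 0.87 = 0.226 cm. The image is real, inverted and reduced, on the far side of the lens.

0.226 cm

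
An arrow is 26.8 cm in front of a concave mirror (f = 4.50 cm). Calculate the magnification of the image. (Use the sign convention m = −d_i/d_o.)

m = -0.202

1/d_i = 1/f − 1/d_o = 1/(4.500) − 1/(26.8) = 0.1849, so d_i = 5.408 cm.
m = −d_i/d_o = −(5.408)/(26.8) = -0.202.
The image is real, inverted and reduced, in front of the mirror.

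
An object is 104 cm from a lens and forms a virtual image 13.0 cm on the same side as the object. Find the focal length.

Virtual image ⇒ d_i = −13.0 cm.
1/f = 1/d_o + 1/d_i = 1/(104) + 1/(-13.0) = -0.06731, so f = -14.9 cm.
Since f is negative, the lens is diverging.

f = -14.9 cm (diverging)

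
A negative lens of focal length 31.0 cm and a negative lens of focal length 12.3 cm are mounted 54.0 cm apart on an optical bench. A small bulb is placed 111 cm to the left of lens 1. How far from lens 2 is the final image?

10.6 cm

Lens 1 is diverging, so f₁ = −31.0 cm.
Lens 1: 1/d_i1 = 1/f₁ − 1/d_o1 = 1/(-31.0) − 1/(111) = -0.04127, so d_i1 = -24.23 cm.
The intermediate image is 24.23 cm to the left of lens 1 (virtual), which is 54.0 − (-24.23) = 78.23 cm to the left of lens 2, so d_o2 = +78.23 cm.
Lens 2 is diverging, so f₂ = −12.3 cm.
Lens 2: 1/d_i2 = 1/f₂ − 1/d_o2 = 1/(-12.3) − 1/(78.23) = -0.09408, so d_i2 = -10.6 cm.
The final image is virtual, 10.6 cm to the left of lens 2 (overall magnification ≈ 0.030).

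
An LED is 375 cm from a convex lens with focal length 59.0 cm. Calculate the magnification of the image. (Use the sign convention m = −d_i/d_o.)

m = -0.187

1/d_i = 1/f − 1/d_o = 1/(59.00) − 1/(375) = 0.01428, so d_i = 70.02 cm.
m = −d_i/d_o = −(70.02)/(375) = -0.187.
The image is real, inverted and reduced, on the far side of the lens.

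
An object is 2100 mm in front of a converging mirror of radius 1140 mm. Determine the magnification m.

m = -0.373

f = R/2 = 1140/2 = 570.0 mm.
1/d_i = 1/f − 1/d_o = 1/(570.0) − 1/(2100) = 0.001278, so d_i = 782.4 mm.
m = −d_i/d_o = −(782.4)/(2100) = -0.373.
The image is real, inverted and reduced, in front of the mirror.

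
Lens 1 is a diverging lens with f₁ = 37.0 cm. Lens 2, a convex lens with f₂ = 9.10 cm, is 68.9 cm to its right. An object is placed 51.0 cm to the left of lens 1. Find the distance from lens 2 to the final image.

Lens 1 is diverging, so f₁ = −37.0 cm.
Lens 1: 1/d_i1 = 1/f₁ − 1/d_o1 = 1/(-37.0) − 1/(51.0) = -0.04663, so d_i1 = -21.44 cm.
The intermediate image is 21.44 cm to the left of lens 1 (virtual), which is 68.9 − (-21.44) = 90.34 cm to the left of lens 2, so d_o2 = +90.34 cm.
Lens 2: 1/d_i2 = 1/f₂ − 1/d_o2 = 1/(9.10) − 1/(90.34) = 0.09882, so d_i2 = 10.1 cm.
The final image is real, 10.1 cm to the right of lens 2 (overall magnification ≈ -0.047).

10.1 cm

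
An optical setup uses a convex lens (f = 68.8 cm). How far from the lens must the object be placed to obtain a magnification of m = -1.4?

m = −d_i/d_o ⇒ d_i = −m·d_o.
1/f = 1/d_o + 1/d_i = 1/d_o − 1/(m·d_o) = (1 − 1/m)/d_o, so d_o = f(1 − 1/m) = (68.80)(1 − 1/(-1.4)) = 118 cm.

118 cm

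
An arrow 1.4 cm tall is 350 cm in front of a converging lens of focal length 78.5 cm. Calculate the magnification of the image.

1/d_i = 1/f − 1/d_o = 1/(78.50) − 1/(350) = 0.009882, so d_i = 101.2 cm.
m = −d_i/d_o = −(101.2)/(350) = -0.289.
The image is real, inverted and reduced, on the far side of the lens.

m = -0.289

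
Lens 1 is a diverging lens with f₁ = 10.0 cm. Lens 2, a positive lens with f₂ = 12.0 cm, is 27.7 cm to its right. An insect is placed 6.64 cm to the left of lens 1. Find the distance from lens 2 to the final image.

Lens 1 is diverging, so f₁ = −10.0 cm.
Lens 1: 1/d_i1 = 1/f₁ − 1/d_o1 = 1/(-10.0) − 1/(6.64) = -0.2506, so d_i1 = -3.990 cm.
The intermediate image is 3.990 cm to the left of lens 1 (virtual), which is 27.7 − (-3.990) = 31.69 cm to the left of lens 2, so d_o2 = +31.69 cm.
Lens 2: 1/d_i2 = 1/f₂ − 1/d_o2 = 1/(12.0) − 1/(31.69) = 0.05178, so d_i2 = 19.3 cm.
The final image is real, 19.3 cm to the right of lens 2 (overall magnification ≈ -0.37).

19.3 cm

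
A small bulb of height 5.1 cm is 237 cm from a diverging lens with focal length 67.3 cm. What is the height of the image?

1.13 cm

For a diverging lens, f = -67.3 cm.
1/d_i = 1/f − 1/d_o = 1/(-67.30) − 1/(237) = -0.01908, so d_i = -52.42 cm.
m = −d_i/d_o = +0.2212.
|h_i| = |m|·h_o = 0.2212 × 5.1 = 1.13 cm. The image is virtual, upright and reduced, on the same side as the object.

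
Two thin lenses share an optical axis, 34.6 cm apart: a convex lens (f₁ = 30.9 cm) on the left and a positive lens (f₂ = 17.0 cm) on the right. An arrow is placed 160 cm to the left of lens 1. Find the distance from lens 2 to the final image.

Lens 1: 1/d_i1 = 1/f₁ − 1/d_o1 = 1/(30.9) − 1/(160) = 0.02611, so d_i1 = 38.30 cm.
The intermediate image is 38.30 cm to the right of lens 1, which lies 3.700 cm to the right of lens 2 — a virtual object — so d_o2 = −3.700 cm.
Lens 2: 1/d_i2 = 1/f₂ − 1/d_o2 = 1/(17.0) − 1/(-3.700) = 0.3291, so d_i2 = 3.04 cm.
The final image is real, 3.04 cm to the right of lens 2 (overall magnification ≈ -0.20).

3.04 cm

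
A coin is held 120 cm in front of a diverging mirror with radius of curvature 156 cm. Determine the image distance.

f = R/2 = 156/2 = 78.00 cm; for a diverging mirror, f = -78.00 cm.
Mirror equation: 1/q = 1/f − 1/p = 1/(-78.00) − 1/(120) = -0.01282 − 0.008333 = -0.02115, so q = -47.3 cm.
The image is virtual, upright and reduced, behind the mirror.

47.3 cm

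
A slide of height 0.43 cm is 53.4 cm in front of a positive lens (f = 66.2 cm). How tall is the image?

1/d_i = 1/f − 1/d_o = 1/(66.20) − 1/(53.4) = -0.003621, so d_i = -276.2 cm.
m = −d_i/d_o = +5.172.
|h_i| = |m|·h_o = 5.172 × 0.43 = 2.22 cm. The image is virtual, upright and enlarged, on the same side as the object.

2.22 cm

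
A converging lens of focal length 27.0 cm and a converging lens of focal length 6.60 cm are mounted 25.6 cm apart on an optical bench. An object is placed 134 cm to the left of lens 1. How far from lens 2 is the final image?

3.66 cm

Lens 1: 1/d_i1 = 1/f₁ − 1/d_o1 = 1/(27.0) − 1/(134) = 0.02957, so d_i1 = 33.81 cm.
The intermediate image is 33.81 cm to the right of lens 1, which lies 8.210 cm to the right of lens 2 — a virtual object — so d_o2 = −8.210 cm.
Lens 2: 1/d_i2 = 1/f₂ − 1/d_o2 = 1/(6.60) − 1/(-8.210) = 0.2733, so d_i2 = 3.66 cm.
The final image is real, 3.66 cm to the right of lens 2 (overall magnification ≈ -0.11).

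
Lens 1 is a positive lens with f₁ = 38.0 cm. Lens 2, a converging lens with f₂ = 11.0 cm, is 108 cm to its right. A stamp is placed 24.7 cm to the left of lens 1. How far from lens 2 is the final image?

11.7 cm

Lens 1: 1/d_i1 = 1/f₁ − 1/d_o1 = 1/(38.0) − 1/(24.7) = -0.01417, so d_i1 = -70.57 cm.
The intermediate image is 70.57 cm to the left of lens 1 (virtual), which is 108 − (-70.57) = 178.6 cm to the left of lens 2, so d_o2 = +178.6 cm.
Lens 2: 1/d_i2 = 1/f₂ − 1/d_o2 = 1/(11.0) − 1/(178.6) = 0.08531, so d_i2 = 11.7 cm.
The final image is real, 11.7 cm to the right of lens 2 (overall magnification ≈ -0.19).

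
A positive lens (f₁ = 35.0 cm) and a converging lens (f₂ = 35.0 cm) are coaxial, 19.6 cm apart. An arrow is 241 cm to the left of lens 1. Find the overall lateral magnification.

m = -0.106

Lens 1: 1/d_i1 = 1/(35.0) − 1/(241) = 0.02442, so d_i1 = 40.95 cm; m₁ = −d_i1/d_o1 = -0.1699.
d_o2 = 19.6 − (40.95) = -21.35 cm (virtual object).
Lens 2: 1/d_i2 = 1/(35.0) − 1/(-21.35) = 0.07541, so d_i2 = 13.26 cm; m₂ = −d_i2/d_o2 = +0.6211.
m = m₁·m₂ = (-0.1699)(+0.6211) = -0.106.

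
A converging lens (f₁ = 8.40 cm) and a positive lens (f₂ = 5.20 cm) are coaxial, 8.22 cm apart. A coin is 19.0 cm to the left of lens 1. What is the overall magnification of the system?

m = -0.342

Lens 1: 1/d_i1 = 1/(8.40) − 1/(19.0) = 0.06642, so d_i1 = 15.06 cm; m₁ = −d_i1/d_o1 = -0.7926.
d_o2 = 8.22 − (15.06) = -6.840 cm (virtual object).
Lens 2: 1/d_i2 = 1/(5.20) − 1/(-6.840) = 0.3385, so d_i2 = 2.954 cm; m₂ = −d_i2/d_o2 = +0.4319.
m = m₁·m₂ = (-0.7926)(+0.4319) = -0.342.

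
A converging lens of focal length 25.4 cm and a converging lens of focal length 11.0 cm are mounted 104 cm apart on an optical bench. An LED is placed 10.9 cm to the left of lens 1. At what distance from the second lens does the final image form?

12.1 cm

Lens 1: 1/d_i1 = 1/f₁ − 1/d_o1 = 1/(25.4) − 1/(10.9) = -0.05237, so d_i1 = -19.09 cm.
The intermediate image is 19.09 cm to the left of lens 1 (virtual), which is 104 − (-19.09) = 123.1 cm to the left of lens 2, so d_o2 = +123.1 cm.
Lens 2: 1/d_i2 = 1/f₂ − 1/d_o2 = 1/(11.0) − 1/(123.1) = 0.08279, so d_i2 = 12.1 cm.
The final image is real, 12.1 cm to the right of lens 2 (overall magnification ≈ -0.17).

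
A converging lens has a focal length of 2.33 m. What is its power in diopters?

P = 1/f = 1/(2.33 m) = +0.429 D.

P = +0.429 D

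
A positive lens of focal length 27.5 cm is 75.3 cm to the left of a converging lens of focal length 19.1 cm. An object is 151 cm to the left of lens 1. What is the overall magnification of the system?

m = +0.188

Lens 1: 1/d_i1 = 1/(27.5) − 1/(151) = 0.02974, so d_i1 = 33.62 cm; m₁ = −d_i1/d_o1 = -0.2226.
d_o2 = 75.3 − (33.62) = 41.68 cm.
Lens 2: 1/d_i2 = 1/(19.1) − 1/(41.68) = 0.02836, so d_i2 = 35.26 cm; m₂ = −d_i2/d_o2 = -0.8459.
m = m₁·m₂ = (-0.2226)(-0.8459) = +0.188.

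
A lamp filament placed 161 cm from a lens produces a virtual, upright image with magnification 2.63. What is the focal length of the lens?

m = −d_i/d_o ⇒ d_i = −m·d_o = −(+2.63)·(161) = -423.4 cm.
1/f = 1/d_o + 1/d_i = 1/(161) + 1/(-423.4) = 0.003849, so f = 260 cm.
Since f is positive, the lens is converging.

f = 260 cm (converging)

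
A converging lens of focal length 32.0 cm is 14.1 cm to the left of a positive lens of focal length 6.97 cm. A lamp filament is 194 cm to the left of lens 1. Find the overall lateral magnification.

Lens 1: 1/d_i1 = 1/(32.0) − 1/(194) = 0.02610, so d_i1 = 38.32 cm; m₁ = −d_i1/d_o1 = -0.1975.
d_o2 = 14.1 − (38.32) = -24.22 cm (virtual object).
Lens 2: 1/d_i2 = 1/(6.97) − 1/(-24.22) = 0.1848, so d_i2 = 5.412 cm; m₂ = −d_i2/d_o2 = +0.2235.
m = m₁·m₂ = (-0.1975)(+0.2235) = -0.0441.

m = -0.0441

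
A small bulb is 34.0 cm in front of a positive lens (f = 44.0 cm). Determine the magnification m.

1/d_i = 1/f − 1/d_o = 1/(44.00) − 1/(34.0) = -0.006684, so d_i = -149.6 cm.
m = −d_i/d_o = −(-149.6)/(34.0) = +4.40.
The image is virtual, upright and enlarged, on the same side as the object.

m = +4.40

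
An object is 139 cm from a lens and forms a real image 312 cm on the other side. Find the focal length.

f = 96.2 cm (converging)

Real image ⇒ d_i = +312 cm.
1/f = 1/d_o + 1/d_i = 1/(139) + 1/(312) = 0.01040, so f = 96.2 cm.
Since f is positive, the lens is converging.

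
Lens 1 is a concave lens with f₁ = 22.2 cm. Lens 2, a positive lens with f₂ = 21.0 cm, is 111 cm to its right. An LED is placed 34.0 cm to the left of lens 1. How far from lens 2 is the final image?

25.3 cm

Lens 1 is diverging, so f₁ = −22.2 cm.
Lens 1: 1/d_i1 = 1/f₁ − 1/d_o1 = 1/(-22.2) − 1/(34.0) = -0.07446, so d_i1 = -13.43 cm.
The intermediate image is 13.43 cm to the left of lens 1 (virtual), which is 111 − (-13.43) = 124.4 cm to the left of lens 2, so d_o2 = +124.4 cm.
Lens 2: 1/d_i2 = 1/f₂ − 1/d_o2 = 1/(21.0) − 1/(124.4) = 0.03958, so d_i2 = 25.3 cm.
The final image is real, 25.3 cm to the right of lens 2 (overall magnification ≈ -0.080).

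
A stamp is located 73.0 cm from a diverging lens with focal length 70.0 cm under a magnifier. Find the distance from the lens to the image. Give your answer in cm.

For a diverging lens, f = -70.0 cm.
Thin-lens equation: 1/s_i = 1/f − 1/s_o = 1/(-70.00) − 1/(73.0) = -0.01429 − 0.01370 = -0.02798, so s_i = -35.7 cm.
The image is virtual, upright and reduced, on the same side as the object.

35.7 cm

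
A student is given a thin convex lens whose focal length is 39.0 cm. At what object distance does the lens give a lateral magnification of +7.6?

m = −d_i/d_o ⇒ d_i = −m·d_o.
1/f = 1/d_o + 1/d_i = 1/d_o − 1/(m·d_o) = (1 − 1/m)/d_o, so d_o = f(1 − 1/m) = (39.00)(1 − 1/(+7.6)) = 33.9 cm.

33.9 cm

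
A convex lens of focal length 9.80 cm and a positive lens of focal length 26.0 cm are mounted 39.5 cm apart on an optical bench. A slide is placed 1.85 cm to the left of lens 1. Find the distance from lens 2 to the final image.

Lens 1: 1/d_i1 = 1/f₁ − 1/d_o1 = 1/(9.80) − 1/(1.85) = -0.4385, so d_i1 = -2.281 cm.
The intermediate image is 2.281 cm to the left of lens 1 (virtual), which is 39.5 − (-2.281) = 41.78 cm to the left of lens 2, so d_o2 = +41.78 cm.
Lens 2: 1/d_i2 = 1/f₂ − 1/d_o2 = 1/(26.0) − 1/(41.78) = 0.01453, so d_i2 = 68.8 cm.
The final image is real, 68.8 cm to the right of lens 2 (overall magnification ≈ -2.0).

68.8 cm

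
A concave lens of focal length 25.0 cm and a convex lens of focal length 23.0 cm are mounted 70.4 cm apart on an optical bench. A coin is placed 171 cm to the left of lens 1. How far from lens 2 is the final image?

30.6 cm

Lens 1 is diverging, so f₁ = −25.0 cm.
Lens 1: 1/d_i1 = 1/f₁ − 1/d_o1 = 1/(-25.0) − 1/(171) = -0.04585, so d_i1 = -21.81 cm.
The intermediate image is 21.81 cm to the left of lens 1 (virtual), which is 70.4 − (-21.81) = 92.21 cm to the left of lens 2, so d_o2 = +92.21 cm.
Lens 2: 1/d_i2 = 1/f₂ − 1/d_o2 = 1/(23.0) − 1/(92.21) = 0.03263, so d_i2 = 30.6 cm.
The final image is real, 30.6 cm to the right of lens 2 (overall magnification ≈ -0.042).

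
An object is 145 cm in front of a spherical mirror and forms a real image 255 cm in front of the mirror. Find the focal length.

Real image ⇒ d_i = +255 cm.
1/f = 1/d_o + 1/d_i = 1/(145) + 1/(255) = 0.01082, so f = 92.4 cm.
Since f is positive, the spherical mirror is concave.

f = 92.4 cm (concave)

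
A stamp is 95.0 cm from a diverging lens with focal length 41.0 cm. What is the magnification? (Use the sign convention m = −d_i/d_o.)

For a diverging lens, f = -41.0 cm.
1/d_i = 1/f − 1/d_o = 1/(-41.00) − 1/(95.0) = -0.03492, so d_i = -28.64 cm.
m = −d_i/d_o = −(-28.64)/(95.0) = +0.301.
The image is virtual, upright and reduced, on the same side as the object.

m = +0.301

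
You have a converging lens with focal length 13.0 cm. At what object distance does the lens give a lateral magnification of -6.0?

15.2 cm

m = −d_i/d_o ⇒ d_i = −m·d_o.
1/f = 1/d_o + 1/d_i = 1/d_o − 1/(m·d_o) = (1 − 1/m)/d_o, so d_o = f(1 − 1/m) = (13.00)(1 − 1/(-6.0)) = 15.2 cm.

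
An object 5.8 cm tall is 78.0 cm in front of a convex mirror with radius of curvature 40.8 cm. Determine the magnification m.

m = +0.207

f = R/2 = 40.8/2 = 20.40 cm; for a convex mirror, f = -20.40 cm.
1/d_i = 1/f − 1/d_o = 1/(-20.40) − 1/(78.0) = -0.06184, so d_i = -16.17 cm.
m = −d_i/d_o = −(-16.17)/(78.0) = +0.207.
The image is virtual, upright and reduced, behind the mirror.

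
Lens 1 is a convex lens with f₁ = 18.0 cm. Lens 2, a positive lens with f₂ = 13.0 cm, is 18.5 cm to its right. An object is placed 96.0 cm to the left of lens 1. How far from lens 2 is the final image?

2.85 cm

Lens 1: 1/d_i1 = 1/f₁ − 1/d_o1 = 1/(18.0) − 1/(96.0) = 0.04514, so d_i1 = 22.15 cm.
The intermediate image is 22.15 cm to the right of lens 1, which lies 3.650 cm to the right of lens 2 — a virtual object — so d_o2 = −3.650 cm.
Lens 2: 1/d_i2 = 1/f₂ − 1/d_o2 = 1/(13.0) − 1/(-3.650) = 0.3509, so d_i2 = 2.85 cm.
The final image is real, 2.85 cm to the right of lens 2 (overall magnification ≈ -0.18).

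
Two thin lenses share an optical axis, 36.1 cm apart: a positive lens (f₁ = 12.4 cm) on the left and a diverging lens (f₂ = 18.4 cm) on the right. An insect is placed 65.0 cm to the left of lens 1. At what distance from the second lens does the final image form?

9.76 cm

Lens 1: 1/d_i1 = 1/f₁ − 1/d_o1 = 1/(12.4) − 1/(65.0) = 0.06526, so d_i1 = 15.32 cm.
The intermediate image is 15.32 cm to the right of lens 1, which is 36.1 − (15.32) = 20.78 cm to the left of lens 2, so d_o2 = +20.78 cm.
Lens 2 is diverging, so f₂ = −18.4 cm.
Lens 2: 1/d_i2 = 1/f₂ − 1/d_o2 = 1/(-18.4) − 1/(20.78) = -0.1025, so d_i2 = -9.76 cm.
The final image is virtual, 9.76 cm to the left of lens 2 (overall magnification ≈ -0.11).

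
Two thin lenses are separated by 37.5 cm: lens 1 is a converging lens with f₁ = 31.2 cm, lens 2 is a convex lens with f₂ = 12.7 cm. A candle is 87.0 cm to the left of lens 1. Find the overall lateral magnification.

Lens 1: 1/d_i1 = 1/(31.2) − 1/(87.0) = 0.02056, so d_i1 = 48.65 cm; m₁ = −d_i1/d_o1 = -0.5592.
d_o2 = 37.5 − (48.65) = -11.15 cm (virtual object).
Lens 2: 1/d_i2 = 1/(12.7) − 1/(-11.15) = 0.1684, so d_i2 = 5.937 cm; m₂ = −d_i2/d_o2 = +0.5325.
m = m₁·m₂ = (-0.5592)(+0.5325) = -0.298.

m = -0.298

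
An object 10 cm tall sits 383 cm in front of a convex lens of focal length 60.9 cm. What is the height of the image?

1/d_i = 1/f − 1/d_o = 1/(60.90) − 1/(383) = 0.01381, so d_i = 72.41 cm.
m = −d_i/d_o = -0.1891.
|h_i| = |m|·h_o = 0.1891 × 10 = 1.89 cm. The image is real, inverted and reduced, on the far side of the lens.

1.89 cm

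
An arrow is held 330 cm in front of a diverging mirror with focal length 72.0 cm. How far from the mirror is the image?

59.1 cm

For a diverging mirror, f = -72.0 cm.
Mirror equation: 1/q = 1/f − 1/p = 1/(-72.00) − 1/(330) = -0.01389 − 0.003030 = -0.01692, so q = -59.1 cm.
The image is virtual, upright and reduced, behind the mirror.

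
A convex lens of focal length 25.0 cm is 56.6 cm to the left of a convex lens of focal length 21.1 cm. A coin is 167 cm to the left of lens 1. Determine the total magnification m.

m = +0.609

Lens 1: 1/d_i1 = 1/(25.0) − 1/(167) = 0.03401, so d_i1 = 29.40 cm; m₁ = −d_i1/d_o1 = -0.1760.
d_o2 = 56.6 − (29.40) = 27.20 cm.
Lens 2: 1/d_i2 = 1/(21.1) − 1/(27.20) = 0.01063, so d_i2 = 94.09 cm; m₂ = −d_i2/d_o2 = -3.459.
m = m₁·m₂ = (-0.1760)(-3.459) = +0.609.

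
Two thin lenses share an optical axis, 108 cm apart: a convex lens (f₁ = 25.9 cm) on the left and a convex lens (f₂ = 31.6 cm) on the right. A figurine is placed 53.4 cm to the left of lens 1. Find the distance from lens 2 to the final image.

Lens 1: 1/d_i1 = 1/f₁ − 1/d_o1 = 1/(25.9) − 1/(53.4) = 0.01988, so d_i1 = 50.29 cm.
The intermediate image is 50.29 cm to the right of lens 1, which is 108 − (50.29) = 57.71 cm to the left of lens 2, so d_o2 = +57.71 cm.
Lens 2: 1/d_i2 = 1/f₂ − 1/d_o2 = 1/(31.6) − 1/(57.71) = 0.01432, so d_i2 = 69.8 cm.
The final image is real, 69.8 cm to the right of lens 2 (overall magnification ≈ 1.1).

69.8 cm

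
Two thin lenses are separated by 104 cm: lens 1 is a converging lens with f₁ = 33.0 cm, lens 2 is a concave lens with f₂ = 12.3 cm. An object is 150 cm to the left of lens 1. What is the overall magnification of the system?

m = -0.0469

Lens 1: 1/d_i1 = 1/(33.0) − 1/(150) = 0.02364, so d_i1 = 42.31 cm; m₁ = −d_i1/d_o1 = -0.2821.
d_o2 = 104 − (42.31) = 61.69 cm.
f₂ = −12.3 cm (diverging).
Lens 2: 1/d_i2 = 1/(-12.3) − 1/(61.69) = -0.09751, so d_i2 = -10.26 cm; m₂ = −d_i2/d_o2 = +0.1662.
m = m₁·m₂ = (-0.2821)(+0.1662) = -0.0469.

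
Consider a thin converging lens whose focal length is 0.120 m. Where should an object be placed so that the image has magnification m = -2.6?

0.166 m

m = −d_i/d_o ⇒ d_i = −m·d_o.
1/f = 1/d_o + 1/d_i = 1/d_o − 1/(m·d_o) = (1 − 1/m)/d_o, so d_o = f(1 − 1/m) = (0.1200)(1 − 1/(-2.6)) = 0.166 m.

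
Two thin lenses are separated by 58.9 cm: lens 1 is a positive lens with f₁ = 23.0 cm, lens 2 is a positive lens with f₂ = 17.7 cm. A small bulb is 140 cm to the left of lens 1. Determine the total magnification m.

m = +0.254

Lens 1: 1/d_i1 = 1/(23.0) − 1/(140) = 0.03634, so d_i1 = 27.52 cm; m₁ = −d_i1/d_o1 = -0.1966.
d_o2 = 58.9 − (27.52) = 31.38 cm.
Lens 2: 1/d_i2 = 1/(17.7) − 1/(31.38) = 0.02463, so d_i2 = 40.60 cm; m₂ = −d_i2/d_o2 = -1.294.
m = m₁·m₂ = (-0.1966)(-1.294) = +0.254.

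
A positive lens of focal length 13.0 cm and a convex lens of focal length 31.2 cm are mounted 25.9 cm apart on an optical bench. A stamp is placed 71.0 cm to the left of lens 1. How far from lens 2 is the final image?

Lens 1: 1/d_i1 = 1/f₁ − 1/d_o1 = 1/(13.0) − 1/(71.0) = 0.06284, so d_i1 = 15.91 cm.
The intermediate image is 15.91 cm to the right of lens 1, which is 25.9 − (15.91) = 9.990 cm to the left of lens 2, so d_o2 = +9.990 cm.
Lens 2: 1/d_i2 = 1/f₂ − 1/d_o2 = 1/(31.2) − 1/(9.990) = -0.06805, so d_i2 = -14.7 cm.
The final image is virtual, 14.7 cm to the left of lens 2 (overall magnification ≈ -0.33).

14.7 cm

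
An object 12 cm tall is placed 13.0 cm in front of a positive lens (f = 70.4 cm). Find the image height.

14.7 cm

1/d_i = 1/f − 1/d_o = 1/(70.40) − 1/(13.0) = -0.06272, so d_i = -15.94 cm.
m = −d_i/d_o = +1.226.
|h_i| = |m|·h_o = 1.226 × 12 = 14.7 cm. The image is virtual, upright and enlarged, on the same side as the object.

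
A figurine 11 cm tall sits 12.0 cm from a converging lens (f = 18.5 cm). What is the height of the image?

1/d_i = 1/f − 1/d_o = 1/(18.50) − 1/(12.0) = -0.02928, so d_i = -34.15 cm.
m = −d_i/d_o = +2.846.
|h_i| = |m|·h_o = 2.846 × 11 = 31.3 cm. The image is virtual, upright and enlarged, on the same side as the object.

31.3 cm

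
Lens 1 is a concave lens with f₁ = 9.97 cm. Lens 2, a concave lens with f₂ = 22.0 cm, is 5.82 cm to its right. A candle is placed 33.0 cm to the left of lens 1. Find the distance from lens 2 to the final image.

Lens 1 is diverging, so f₁ = −9.97 cm.
Lens 1: 1/d_i1 = 1/f₁ − 1/d_o1 = 1/(-9.97) − 1/(33.0) = -0.1306, so d_i1 = -7.657 cm.
The intermediate image is 7.657 cm to the left of lens 1 (virtual), which is 5.82 − (-7.657) = 13.48 cm to the left of lens 2, so d_o2 = +13.48 cm.
Lens 2 is diverging, so f₂ = −22.0 cm.
Lens 2: 1/d_i2 = 1/f₂ − 1/d_o2 = 1/(-22.0) − 1/(13.48) = -0.1196, so d_i2 = -8.36 cm.
The final image is virtual, 8.36 cm to the left of lens 2 (overall magnification ≈ 0.14).

8.36 cm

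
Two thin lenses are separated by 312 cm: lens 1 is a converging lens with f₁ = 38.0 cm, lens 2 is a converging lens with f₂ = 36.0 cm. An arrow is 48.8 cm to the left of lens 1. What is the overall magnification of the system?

m = +1.21

Lens 1: 1/d_i1 = 1/(38.0) − 1/(48.8) = 0.005824, so d_i1 = 171.7 cm; m₁ = −d_i1/d_o1 = -3.518.
d_o2 = 312 − (171.7) = 140.3 cm.
Lens 2: 1/d_i2 = 1/(36.0) − 1/(140.3) = 0.02065, so d_i2 = 48.43 cm; m₂ = −d_i2/d_o2 = -0.3452.
m = m₁·m₂ = (-3.518)(-0.3452) = +1.21.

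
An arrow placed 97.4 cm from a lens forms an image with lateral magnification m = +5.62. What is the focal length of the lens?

f = 118 cm (converging)

m = −d_i/d_o ⇒ d_i = −m·d_o = −(+5.62)·(97.4) = -547.4 cm.
1/f = 1/d_o + 1/d_i = 1/(97.4) + 1/(-547.4) = 0.008440, so f = 118 cm.
Since f is positive, the lens is converging.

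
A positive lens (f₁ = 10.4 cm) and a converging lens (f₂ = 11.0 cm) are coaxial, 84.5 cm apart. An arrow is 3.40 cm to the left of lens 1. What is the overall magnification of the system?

m = -0.208

Lens 1: 1/d_i1 = 1/(10.4) − 1/(3.40) = -0.1980, so d_i1 = -5.051 cm; m₁ = −d_i1/d_o1 = +1.486.
d_o2 = 84.5 − (-5.051) = 89.55 cm.
Lens 2: 1/d_i2 = 1/(11.0) − 1/(89.55) = 0.07974, so d_i2 = 12.54 cm; m₂ = −d_i2/d_o2 = -0.1400.
m = m₁·m₂ = (+1.486)(-0.1400) = -0.208.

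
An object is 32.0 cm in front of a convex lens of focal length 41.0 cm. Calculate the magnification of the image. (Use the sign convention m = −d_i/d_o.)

1/d_i = 1/f − 1/d_o = 1/(41.00) − 1/(32.0) = -0.006860, so d_i = -145.8 cm.
m = −d_i/d_o = −(-145.8)/(32.0) = +4.56.
The image is virtual, upright and enlarged, on the same side as the object.

m = +4.56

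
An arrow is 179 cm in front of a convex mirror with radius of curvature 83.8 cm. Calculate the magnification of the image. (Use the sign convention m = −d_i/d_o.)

m = +0.190

f = R/2 = 83.8/2 = 41.90 cm; for a convex mirror, f = -41.90 cm.
1/d_i = 1/f − 1/d_o = 1/(-41.90) − 1/(179) = -0.02945, so d_i = -33.95 cm.
m = −d_i/d_o = −(-33.95)/(179) = +0.190.
The image is virtual, upright and reduced, behind the mirror.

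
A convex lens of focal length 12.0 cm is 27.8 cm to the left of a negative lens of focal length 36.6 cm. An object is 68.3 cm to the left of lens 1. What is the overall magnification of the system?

Lens 1: 1/d_i1 = 1/(12.0) − 1/(68.3) = 0.06869, so d_i1 = 14.56 cm; m₁ = −d_i1/d_o1 = -0.2132.
d_o2 = 27.8 − (14.56) = 13.24 cm.
f₂ = −36.6 cm (diverging).
Lens 2: 1/d_i2 = 1/(-36.6) − 1/(13.24) = -0.1029, so d_i2 = -9.723 cm; m₂ = −d_i2/d_o2 = +0.7343.
m = m₁·m₂ = (-0.2132)(+0.7343) = -0.157.

m = -0.157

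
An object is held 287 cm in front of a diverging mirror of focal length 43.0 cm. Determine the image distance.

For a diverging mirror, f = -43.0 cm.
Mirror equation: 1/q = 1/f − 1/p = 1/(-43.00) − 1/(287) = -0.02326 − 0.003484 = -0.02674, so q = -37.4 cm.
The image is virtual, upright and reduced, behind the mirror.

37.4 cm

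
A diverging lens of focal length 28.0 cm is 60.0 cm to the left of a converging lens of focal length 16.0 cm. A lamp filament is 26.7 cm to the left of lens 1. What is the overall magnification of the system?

f₁ = −28.0 cm (diverging).
Lens 1: 1/d_i1 = 1/(-28.0) − 1/(26.7) = -0.07317, so d_i1 = -13.67 cm; m₁ = −d_i1/d_o1 = +0.5120.
d_o2 = 60.0 − (-13.67) = 73.67 cm.
Lens 2: 1/d_i2 = 1/(16.0) − 1/(73.67) = 0.04893, so d_i2 = 20.44 cm; m₂ = −d_i2/d_o2 = -0.2774.
m = m₁·m₂ = (+0.5120)(-0.2774) = -0.142.

m = -0.142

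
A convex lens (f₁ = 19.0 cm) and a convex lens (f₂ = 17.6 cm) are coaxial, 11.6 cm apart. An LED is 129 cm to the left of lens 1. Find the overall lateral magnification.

m = -0.107

Lens 1: 1/d_i1 = 1/(19.0) − 1/(129) = 0.04488, so d_i1 = 22.28 cm; m₁ = −d_i1/d_o1 = -0.1727.
d_o2 = 11.6 − (22.28) = -10.68 cm (virtual object).
Lens 2: 1/d_i2 = 1/(17.6) − 1/(-10.68) = 0.1505, so d_i2 = 6.647 cm; m₂ = −d_i2/d_o2 = +0.6223.
m = m₁·m₂ = (-0.1727)(+0.6223) = -0.107.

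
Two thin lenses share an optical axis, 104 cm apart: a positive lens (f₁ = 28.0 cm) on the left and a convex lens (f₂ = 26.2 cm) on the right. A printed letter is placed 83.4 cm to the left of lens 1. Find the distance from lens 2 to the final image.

Lens 1: 1/d_i1 = 1/f₁ − 1/d_o1 = 1/(28.0) − 1/(83.4) = 0.02372, so d_i1 = 42.15 cm.
The intermediate image is 42.15 cm to the right of lens 1, which is 104 − (42.15) = 61.85 cm to the left of lens 2, so d_o2 = +61.85 cm.
Lens 2: 1/d_i2 = 1/f₂ − 1/d_o2 = 1/(26.2) − 1/(61.85) = 0.02200, so d_i2 = 45.5 cm.
The final image is real, 45.5 cm to the right of lens 2 (overall magnification ≈ 0.37).

45.5 cm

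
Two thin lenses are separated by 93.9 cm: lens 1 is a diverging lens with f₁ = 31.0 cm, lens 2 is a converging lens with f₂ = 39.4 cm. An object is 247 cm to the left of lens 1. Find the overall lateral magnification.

m = -0.0536

f₁ = −31.0 cm (diverging).
Lens 1: 1/d_i1 = 1/(-31.0) − 1/(247) = -0.03631, so d_i1 = -27.54 cm; m₁ = −d_i1/d_o1 = +0.1115.
d_o2 = 93.9 − (-27.54) = 121.4 cm.
Lens 2: 1/d_i2 = 1/(39.4) − 1/(121.4) = 0.01714, so d_i2 = 58.33 cm; m₂ = −d_i2/d_o2 = -0.4805.
m = m₁·m₂ = (+0.1115)(-0.4805) = -0.0536.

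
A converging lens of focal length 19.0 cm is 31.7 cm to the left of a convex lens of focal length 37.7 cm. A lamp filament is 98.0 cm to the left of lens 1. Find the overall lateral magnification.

Lens 1: 1/d_i1 = 1/(19.0) − 1/(98.0) = 0.04243, so d_i1 = 23.57 cm; m₁ = −d_i1/d_o1 = -0.2405.
d_o2 = 31.7 − (23.57) = 8.130 cm.
Lens 2: 1/d_i2 = 1/(37.7) − 1/(8.130) = -0.09648, so d_i2 = -10.37 cm; m₂ = −d_i2/d_o2 = +1.275.
m = m₁·m₂ = (-0.2405)(+1.275) = -0.307.

m = -0.307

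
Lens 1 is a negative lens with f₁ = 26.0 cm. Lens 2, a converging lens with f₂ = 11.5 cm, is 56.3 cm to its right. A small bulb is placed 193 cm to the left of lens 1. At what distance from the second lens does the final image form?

Lens 1 is diverging, so f₁ = −26.0 cm.
Lens 1: 1/d_i1 = 1/f₁ − 1/d_o1 = 1/(-26.0) − 1/(193) = -0.04364, so d_i1 = -22.91 cm.
The intermediate image is 22.91 cm to the left of lens 1 (virtual), which is 56.3 − (-22.91) = 79.21 cm to the left of lens 2, so d_o2 = +79.21 cm.
Lens 2: 1/d_i2 = 1/f₂ − 1/d_o2 = 1/(11.5) − 1/(79.21) = 0.07433, so d_i2 = 13.5 cm.
The final image is real, 13.5 cm to the right of lens 2 (overall magnification ≈ -0.020).

13.5 cm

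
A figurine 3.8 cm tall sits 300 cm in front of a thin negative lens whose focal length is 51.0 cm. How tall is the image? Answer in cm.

For a negative lens, f = -51.0 cm.
1/d_i = 1/f − 1/d_o = 1/(-51.00) − 1/(300) = -0.02294, so d_i = -43.59 cm.
m = −d_i/d_o = +0.1453.
|h_i| = |m|·h_o = 0.1453 × 3.8 = 0.552 cm. The image is virtual, upright and reduced, on the same side as the object.

0.552 cm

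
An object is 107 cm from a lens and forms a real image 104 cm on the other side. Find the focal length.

f = 52.7 cm (converging)

Real image ⇒ d_i = +104 cm.
1/f = 1/d_o + 1/d_i = 1/(107) + 1/(104) = 0.01896, so f = 52.7 cm.
Since f is positive, the lens is converging.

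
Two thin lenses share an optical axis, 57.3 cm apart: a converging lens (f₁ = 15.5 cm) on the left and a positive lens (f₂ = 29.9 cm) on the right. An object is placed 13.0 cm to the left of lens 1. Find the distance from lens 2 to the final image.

Lens 1: 1/d_i1 = 1/f₁ − 1/d_o1 = 1/(15.5) − 1/(13.0) = -0.01241, so d_i1 = -80.60 cm.
The intermediate image is 80.60 cm to the left of lens 1 (virtual), which is 57.3 − (-80.60) = 137.9 cm to the left of lens 2, so d_o2 = +137.9 cm.
Lens 2: 1/d_i2 = 1/f₂ − 1/d_o2 = 1/(29.9) − 1/(137.9) = 0.02619, so d_i2 = 38.2 cm.
The final image is real, 38.2 cm to the right of lens 2 (overall magnification ≈ -1.7).

38.2 cm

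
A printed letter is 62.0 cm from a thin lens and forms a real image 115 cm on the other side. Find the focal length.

Real image ⇒ d_i = +115 cm.
1/f = 1/d_o + 1/d_i = 1/(62.0) + 1/(115) = 0.02482, so f = 40.3 cm.
Since f is positive, the thin lens is converging.

f = 40.3 cm (converging)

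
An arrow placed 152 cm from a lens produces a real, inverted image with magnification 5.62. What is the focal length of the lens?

f = 129 cm (converging)

m = −d_i/d_o ⇒ d_i = −m·d_o = −(-5.62)·(152) = 854.2 cm.
1/f = 1/d_o + 1/d_i = 1/(152) + 1/(854.2) = 0.007750, so f = 129 cm.
Since f is positive, the lens is converging.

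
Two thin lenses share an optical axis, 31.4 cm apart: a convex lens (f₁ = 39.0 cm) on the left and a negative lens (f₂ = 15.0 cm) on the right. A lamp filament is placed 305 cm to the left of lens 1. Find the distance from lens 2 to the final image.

Lens 1: 1/d_i1 = 1/f₁ − 1/d_o1 = 1/(39.0) − 1/(305) = 0.02236, so d_i1 = 44.72 cm.
The intermediate image is 44.72 cm to the right of lens 1, which lies 13.32 cm to the right of lens 2 — a virtual object — so d_o2 = −13.32 cm.
Lens 2 is diverging, so f₂ = −15.0 cm.
Lens 2: 1/d_i2 = 1/f₂ − 1/d_o2 = 1/(-15.0) − 1/(-13.32) = 0.008408, so d_i2 = 119 cm.
The final image is real, 119 cm to the right of lens 2 (overall magnification ≈ -1.3).

119 cm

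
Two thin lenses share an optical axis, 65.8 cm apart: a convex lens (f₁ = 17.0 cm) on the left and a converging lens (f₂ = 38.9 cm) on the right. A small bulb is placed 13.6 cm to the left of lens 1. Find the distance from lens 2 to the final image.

Lens 1: 1/d_i1 = 1/f₁ − 1/d_o1 = 1/(17.0) − 1/(13.6) = -0.01471, so d_i1 = -68.00 cm.
The intermediate image is 68.00 cm to the left of lens 1 (virtual), which is 65.8 − (-68.00) = 133.8 cm to the left of lens 2, so d_o2 = +133.8 cm.
Lens 2: 1/d_i2 = 1/f₂ − 1/d_o2 = 1/(38.9) − 1/(133.8) = 0.01823, so d_i2 = 54.8 cm.
The final image is real, 54.8 cm to the right of lens 2 (overall magnification ≈ -2.0).

54.8 cm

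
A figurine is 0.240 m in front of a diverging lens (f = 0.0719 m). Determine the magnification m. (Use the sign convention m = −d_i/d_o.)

m = +0.231

For a diverging lens, f = -0.0719 m.
1/d_i = 1/f − 1/d_o = 1/(-0.07190) − 1/(0.240) = -18.07, so d_i = -0.05533 m.
m = −d_i/d_o = −(-0.05533)/(0.240) = +0.231.
The image is virtual, upright and reduced, on the same side as the object.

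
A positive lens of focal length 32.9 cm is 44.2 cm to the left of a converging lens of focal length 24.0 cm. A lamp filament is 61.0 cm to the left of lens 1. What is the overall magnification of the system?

m = -0.549

Lens 1: 1/d_i1 = 1/(32.9) − 1/(61.0) = 0.01400, so d_i1 = 71.42 cm; m₁ = −d_i1/d_o1 = -1.171.
d_o2 = 44.2 − (71.42) = -27.22 cm (virtual object).
Lens 2: 1/d_i2 = 1/(24.0) − 1/(-27.22) = 0.07840, so d_i2 = 12.75 cm; m₂ = −d_i2/d_o2 = +0.4686.
m = m₁·m₂ = (-1.171)(+0.4686) = -0.549.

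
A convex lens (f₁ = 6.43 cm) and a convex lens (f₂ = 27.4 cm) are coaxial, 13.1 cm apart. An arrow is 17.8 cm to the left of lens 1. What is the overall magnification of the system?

Lens 1: 1/d_i1 = 1/(6.43) − 1/(17.8) = 0.09934, so d_i1 = 10.07 cm; m₁ = −d_i1/d_o1 = -0.5657.
d_o2 = 13.1 − (10.07) = 3.030 cm.
Lens 2: 1/d_i2 = 1/(27.4) − 1/(3.030) = -0.2935, so d_i2 = -3.407 cm; m₂ = −d_i2/d_o2 = +1.124.
m = m₁·m₂ = (-0.5657)(+1.124) = -0.636.

m = -0.636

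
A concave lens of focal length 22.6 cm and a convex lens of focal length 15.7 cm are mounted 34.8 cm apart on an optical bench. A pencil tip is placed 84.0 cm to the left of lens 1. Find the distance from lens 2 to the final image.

22.4 cm

Lens 1 is diverging, so f₁ = −22.6 cm.
Lens 1: 1/d_i1 = 1/f₁ − 1/d_o1 = 1/(-22.6) − 1/(84.0) = -0.05615, so d_i1 = -17.81 cm.
The intermediate image is 17.81 cm to the left of lens 1 (virtual), which is 34.8 − (-17.81) = 52.61 cm to the left of lens 2, so d_o2 = +52.61 cm.
Lens 2: 1/d_i2 = 1/f₂ − 1/d_o2 = 1/(15.7) − 1/(52.61) = 0.04469, so d_i2 = 22.4 cm.
The final image is real, 22.4 cm to the right of lens 2 (overall magnification ≈ -0.090).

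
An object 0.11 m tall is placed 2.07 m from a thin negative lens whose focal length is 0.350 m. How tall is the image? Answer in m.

For a negative lens, f = -0.350 m.
1/d_i = 1/f − 1/d_o = 1/(-0.3500) − 1/(2.07) = -3.340, so d_i = -0.2994 m.
m = −d_i/d_o = +0.1446.
|h_i| = |m|·h_o = 0.1446 × 0.11 = 0.0159 m. The image is virtual, upright and reduced, on the same side as the object.

0.0159 m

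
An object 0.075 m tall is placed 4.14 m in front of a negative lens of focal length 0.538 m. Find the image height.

For a negative lens, f = -0.538 m.
1/d_i = 1/f − 1/d_o = 1/(-0.5380) − 1/(4.14) = -2.100, so d_i = -0.4761 m.
m = −d_i/d_o = +0.1150.
|h_i| = |m|·h_o = 0.1150 × 0.075 = 0.00863 m. The image is virtual, upright and reduced, on the same side as the object.

0.00863 m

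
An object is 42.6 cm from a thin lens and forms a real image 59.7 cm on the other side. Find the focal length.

Real image ⇒ d_i = +59.7 cm.
1/f = 1/d_o + 1/d_i = 1/(42.6) + 1/(59.7) = 0.04022, so f = 24.9 cm.
Since f is positive, the thin lens is converging.

f = 24.9 cm (converging)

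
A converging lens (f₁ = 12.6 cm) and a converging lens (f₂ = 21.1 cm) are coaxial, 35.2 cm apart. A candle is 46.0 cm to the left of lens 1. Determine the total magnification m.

Lens 1: 1/d_i1 = 1/(12.6) − 1/(46.0) = 0.05763, so d_i1 = 17.35 cm; m₁ = −d_i1/d_o1 = -0.3772.
d_o2 = 35.2 − (17.35) = 17.85 cm.
Lens 2: 1/d_i2 = 1/(21.1) − 1/(17.85) = -0.008629, so d_i2 = -115.9 cm; m₂ = −d_i2/d_o2 = +6.492.
m = m₁·m₂ = (-0.3772)(+6.492) = -2.45.

m = -2.45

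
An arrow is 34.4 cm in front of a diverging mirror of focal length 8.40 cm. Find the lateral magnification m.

For a diverging mirror, f = -8.40 cm.
1/d_i = 1/f − 1/d_o = 1/(-8.400) − 1/(34.4) = -0.1481, so d_i = -6.751 cm.
m = −d_i/d_o = −(-6.751)/(34.4) = +0.196.
The image is virtual, upright and reduced, behind the mirror.

m = +0.196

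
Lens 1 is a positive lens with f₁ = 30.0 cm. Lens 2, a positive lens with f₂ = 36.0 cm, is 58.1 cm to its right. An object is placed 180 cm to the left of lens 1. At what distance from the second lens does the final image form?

Lens 1: 1/d_i1 = 1/f₁ − 1/d_o1 = 1/(30.0) − 1/(180) = 0.02778, so d_i1 = 36.00 cm.
The intermediate image is 36.00 cm to the right of lens 1, which is 58.1 − (36.00) = 22.10 cm to the left of lens 2, so d_o2 = +22.10 cm.
Lens 2: 1/d_i2 = 1/f₂ − 1/d_o2 = 1/(36.0) − 1/(22.10) = -0.01747, so d_i2 = -57.2 cm.
The final image is virtual, 57.2 cm to the left of lens 2 (overall magnification ≈ -0.52).

57.2 cm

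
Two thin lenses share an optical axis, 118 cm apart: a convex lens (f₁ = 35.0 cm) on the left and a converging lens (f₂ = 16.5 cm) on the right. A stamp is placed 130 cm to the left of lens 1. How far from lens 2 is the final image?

Lens 1: 1/d_i1 = 1/f₁ − 1/d_o1 = 1/(35.0) − 1/(130) = 0.02088, so d_i1 = 47.89 cm.
The intermediate image is 47.89 cm to the right of lens 1, which is 118 − (47.89) = 70.11 cm to the left of lens 2, so d_o2 = +70.11 cm.
Lens 2: 1/d_i2 = 1/f₂ − 1/d_o2 = 1/(16.5) − 1/(70.11) = 0.04634, so d_i2 = 21.6 cm.
The final image is real, 21.6 cm to the right of lens 2 (overall magnification ≈ 0.11).

21.6 cm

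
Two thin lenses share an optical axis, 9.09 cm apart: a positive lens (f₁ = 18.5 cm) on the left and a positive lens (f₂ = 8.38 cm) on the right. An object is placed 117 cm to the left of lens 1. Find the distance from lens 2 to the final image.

5.08 cm

Lens 1: 1/d_i1 = 1/f₁ − 1/d_o1 = 1/(18.5) − 1/(117) = 0.04551, so d_i1 = 21.97 cm.
The intermediate image is 21.97 cm to the right of lens 1, which lies 12.88 cm to the right of lens 2 — a virtual object — so d_o2 = −12.88 cm.
Lens 2: 1/d_i2 = 1/f₂ − 1/d_o2 = 1/(8.38) − 1/(-12.88) = 0.1970, so d_i2 = 5.08 cm.
The final image is real, 5.08 cm to the right of lens 2 (overall magnification ≈ -0.074).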